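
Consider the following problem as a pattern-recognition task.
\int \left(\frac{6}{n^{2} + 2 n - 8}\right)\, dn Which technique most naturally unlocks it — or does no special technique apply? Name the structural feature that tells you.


Best approach: partial fractions — n^{2} + 2 n - 8 splits into linear pieces, so the quotient is a sum of simple fractions — decompose before integrating.


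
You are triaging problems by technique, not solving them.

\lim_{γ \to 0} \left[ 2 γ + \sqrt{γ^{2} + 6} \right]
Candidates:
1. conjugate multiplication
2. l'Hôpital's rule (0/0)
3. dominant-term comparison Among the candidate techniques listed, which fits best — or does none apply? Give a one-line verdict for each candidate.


Best approach: no special technique — the function is continuous at 0; evaluation is itself the limit, no machinery required.
- conjugate multiplication: there are no radicals in tension whose conjugate would simplify matters.
- l'Hôpital's rule (0/0): evaluation at the point is determinate, so the rule has nothing to repair.
- dominant-term comparison: this limit is not decided by comparing leading-term growth at infinity.


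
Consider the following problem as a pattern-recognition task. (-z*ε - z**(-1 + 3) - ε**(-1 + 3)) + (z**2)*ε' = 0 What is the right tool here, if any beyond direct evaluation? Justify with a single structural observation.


Best approach: the homogeneous substitution — solved for the derivative, the right side is unchanged under scaling z and ε together — it depends only on the ratio ε/z, so substitute a single ratio variable.


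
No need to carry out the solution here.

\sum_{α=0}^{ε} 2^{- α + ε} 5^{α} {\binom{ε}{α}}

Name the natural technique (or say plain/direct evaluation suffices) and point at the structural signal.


Technique: the binomial theorem — the binomial coefficients weight matched powers of 5 and 2, which is exactly the expansion of a binomial power.


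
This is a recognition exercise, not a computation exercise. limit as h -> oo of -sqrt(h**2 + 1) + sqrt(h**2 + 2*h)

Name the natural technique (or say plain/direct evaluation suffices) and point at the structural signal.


Method: conjugate multiplication — the difference sqrt(h**2 + 2*h) - sqrt(h**2 + 1) is an ∞ − ∞ stalemate; its conjugate partner breaks the tie.


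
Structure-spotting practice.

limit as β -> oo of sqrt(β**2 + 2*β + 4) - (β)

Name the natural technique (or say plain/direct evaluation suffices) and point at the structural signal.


Method: conjugate multiplication — both pieces blow up but their difference is finite; the conjugate trick rationalizes sqrt(β**2 + 2*β + 4) - β.


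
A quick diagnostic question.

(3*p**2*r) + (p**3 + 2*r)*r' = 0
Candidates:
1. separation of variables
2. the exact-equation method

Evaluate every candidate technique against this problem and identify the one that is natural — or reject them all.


Technique: the exact-equation method — checking ∂/∂r of 3*p**2*r against ∂/∂p of p**3 + 2*r: they match — the equation is exact as it stands.
- separation of variables — no division isolates the independent variable from the unknown.
- the exact-equation method — applies; the problem has the shape this method handles.


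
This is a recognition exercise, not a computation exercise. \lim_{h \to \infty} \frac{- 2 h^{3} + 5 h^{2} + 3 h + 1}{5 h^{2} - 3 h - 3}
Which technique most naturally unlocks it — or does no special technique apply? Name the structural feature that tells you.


Technique: dominant-term comparison — divide through by the highest power of h; every lower-order term dies and the dominant terms decide the limit. Differentiating the expression as a single quotient would eventually settle it as well; matching dominant growth settles it immediately.


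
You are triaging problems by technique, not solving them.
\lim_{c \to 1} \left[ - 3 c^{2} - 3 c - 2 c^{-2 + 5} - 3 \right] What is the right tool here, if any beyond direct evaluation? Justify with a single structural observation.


Diagnosis: no special technique — no denominator vanishes and nothing blows up at 1: direct substitution is the whole computation.


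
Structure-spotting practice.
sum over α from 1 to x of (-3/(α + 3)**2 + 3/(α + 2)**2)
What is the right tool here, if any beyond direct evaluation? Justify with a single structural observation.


Verdict: telescoping — the summand is 3/(α + 2)**2 minus the same expression shifted by one, so consecutive terms cancel in pairs.


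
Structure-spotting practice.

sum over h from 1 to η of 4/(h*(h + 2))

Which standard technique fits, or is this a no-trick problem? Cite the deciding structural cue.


Method: telescoping — one partial-fraction pass turns 4/(h*(h + 2)) into a shifted difference, and shifted differences telescope.


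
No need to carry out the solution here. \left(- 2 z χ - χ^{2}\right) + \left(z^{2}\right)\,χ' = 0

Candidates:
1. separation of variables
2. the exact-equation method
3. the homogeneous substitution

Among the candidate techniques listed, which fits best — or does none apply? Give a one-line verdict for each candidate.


Method: the homogeneous substitution — solved for the derivative, the right side is unchanged under scaling z and χ together — it depends only on the ratio χ/z, so substitute a single ratio variable. This doubles as a Bernoulli equation in the unknown as written; the homogeneous route needs no setup at all.
- separation of variables — no division isolates the independent variable from the unknown.
- the exact-equation method: exactness fails on the nose — the mixed partials do not match.
- the homogeneous substitution: yes — fits the structure here.


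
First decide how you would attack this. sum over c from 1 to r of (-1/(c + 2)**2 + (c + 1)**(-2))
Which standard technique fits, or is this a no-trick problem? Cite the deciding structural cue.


Method: telescoping — the summand is built as (c + 1)**(-2) minus its own successor — adjacent terms annihilate down the line.


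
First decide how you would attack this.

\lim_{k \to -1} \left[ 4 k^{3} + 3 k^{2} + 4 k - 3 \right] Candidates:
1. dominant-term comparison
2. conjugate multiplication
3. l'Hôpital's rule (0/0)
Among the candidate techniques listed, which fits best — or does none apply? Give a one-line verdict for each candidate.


Verdict: no special technique — no zero denominators, no indeterminate clash at -1 — substitute and read off the value.
- dominant-term comparison: this limit is not decided by comparing polynomial growth at infinity.
- conjugate multiplication — rationalization has no target — no divergent radical difference appears.
- l'Hôpital's rule (0/0) — evaluation at the point is determinate, so the rule has nothing to repair.


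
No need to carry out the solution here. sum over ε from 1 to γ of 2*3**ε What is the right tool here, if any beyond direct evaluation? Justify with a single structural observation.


Diagnosis: the geometric series formula — consecutive terms stand in a fixed index-free ratio — the geometric sum formula closes it.


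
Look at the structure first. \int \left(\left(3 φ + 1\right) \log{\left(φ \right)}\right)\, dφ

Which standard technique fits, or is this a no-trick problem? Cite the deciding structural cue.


Method: integration by parts — logs resist antidifferentiation but differentiate beautifully; pair \log{\left(φ \right)} with the polynomial 3 φ + 1 via parts.


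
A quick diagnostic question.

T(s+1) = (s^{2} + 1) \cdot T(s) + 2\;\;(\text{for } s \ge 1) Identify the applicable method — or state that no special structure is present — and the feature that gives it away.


Verdict: a summation factor — rescale the sequence by the product of the weights s^{2} + 1 so far — the recurrence collapses to a plain running sum.


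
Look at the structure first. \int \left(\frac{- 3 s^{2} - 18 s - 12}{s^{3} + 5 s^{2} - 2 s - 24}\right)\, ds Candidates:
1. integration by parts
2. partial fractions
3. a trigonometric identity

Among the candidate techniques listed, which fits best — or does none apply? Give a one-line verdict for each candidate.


Best approach: partial fractions — a proper rational integrand whose denominator splits into simpler factors — decompose into partial fractions first.
- integration by parts: the integrand does not split as a nonconstant polynomial times an exp, sine, cosine of a linear argument, or logarithm — no polynomial-kernel parts product to differentiate one side of.
- partial fractions: yes, a natural case for it.
- a trigonometric identity: no sine or cosine appears, so there is nothing for a trigonometric identity to act on.


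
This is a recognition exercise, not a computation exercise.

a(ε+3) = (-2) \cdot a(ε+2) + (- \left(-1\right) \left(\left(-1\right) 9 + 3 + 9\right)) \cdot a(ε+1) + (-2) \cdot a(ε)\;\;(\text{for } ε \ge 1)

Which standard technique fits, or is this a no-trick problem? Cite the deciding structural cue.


Best approach: the characteristic-root method — the recurrence treats every index alike (constant coefficients, no forcing) — precisely the regime where r^ε trials close it.


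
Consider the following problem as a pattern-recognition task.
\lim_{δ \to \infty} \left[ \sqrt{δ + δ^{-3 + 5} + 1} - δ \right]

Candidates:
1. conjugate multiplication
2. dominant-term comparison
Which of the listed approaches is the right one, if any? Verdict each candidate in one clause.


Diagnosis: conjugate multiplication — both pieces blow up but their difference is finite; the conjugate trick rationalizes \sqrt{δ + δ^{-3 + 5} + 1} - δ.
- conjugate multiplication — a fit — the right tool for this form.
- dominant-term comparison: this is not a rational comparison of growth rates at infinity.


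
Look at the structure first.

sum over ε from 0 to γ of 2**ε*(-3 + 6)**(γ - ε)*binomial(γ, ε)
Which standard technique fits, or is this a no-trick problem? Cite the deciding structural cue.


Verdict: the binomial theorem — terms weighting binomial(γ, ε) against matched powers of 2 and (-3 + 6) reassemble into (2 + (-3 + 6))^γ by the binomial theorem.


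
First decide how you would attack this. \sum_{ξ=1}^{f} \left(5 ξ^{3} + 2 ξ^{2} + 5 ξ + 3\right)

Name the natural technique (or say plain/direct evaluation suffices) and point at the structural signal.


Method: no special technique — the sum is polynomial through and through; closed forms for each power of ξ finish it directly.


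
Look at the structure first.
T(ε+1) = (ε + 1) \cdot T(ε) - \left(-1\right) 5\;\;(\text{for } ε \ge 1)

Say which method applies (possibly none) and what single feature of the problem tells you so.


Method: a summation factor — because the multiplier ε + 1 is index-dependent, divide through by its running product and sum the resulting differences.


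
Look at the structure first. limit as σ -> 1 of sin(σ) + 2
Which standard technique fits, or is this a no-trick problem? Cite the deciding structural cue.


Technique: no special technique — nothing blocks direct substitution at 1: plug in and finish.


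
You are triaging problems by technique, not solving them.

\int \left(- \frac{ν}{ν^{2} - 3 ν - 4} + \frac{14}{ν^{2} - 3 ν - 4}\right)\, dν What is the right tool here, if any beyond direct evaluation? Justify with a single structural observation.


Method: partial fractions — ν^{2} - 3 ν - 4 splits into linear pieces, so the quotient is a sum of simple fractions — decompose before integrating.


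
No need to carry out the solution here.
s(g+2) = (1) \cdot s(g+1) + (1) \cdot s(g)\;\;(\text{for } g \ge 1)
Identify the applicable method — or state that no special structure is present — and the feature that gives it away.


Verdict: the characteristic-root method — every coefficient is a fixed number and the forcing is zero — substitute r^g and read off the root equation.


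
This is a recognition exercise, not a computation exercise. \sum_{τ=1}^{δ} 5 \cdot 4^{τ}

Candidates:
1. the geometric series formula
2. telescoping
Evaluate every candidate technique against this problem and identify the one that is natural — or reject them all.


Technique: the geometric series formula — each term is 4 times the previous one, so the geometric-series formula applies directly.
- the geometric series formula: yes — fits the structure here.
- telescoping — computed from the summand as displayed, the partial sums build up without the pairwise collapse telescoping exploits.


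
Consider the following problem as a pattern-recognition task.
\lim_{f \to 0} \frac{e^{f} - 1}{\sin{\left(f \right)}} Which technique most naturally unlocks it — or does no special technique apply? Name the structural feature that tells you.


Best approach: l'Hôpital's rule (0/0) — plug in 0: top and bottom both hit zero, so differentiate each and retry. One could equally expand both pieces locally and compare leading terms; the rule does that in one stroke.


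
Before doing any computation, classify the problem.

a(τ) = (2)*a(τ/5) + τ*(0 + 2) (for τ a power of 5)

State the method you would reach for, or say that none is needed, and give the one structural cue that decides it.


Method: the master substitution — divide-the-index recursion (τ/5 inside the call) straightens out once the index is rewritten as 5^m.


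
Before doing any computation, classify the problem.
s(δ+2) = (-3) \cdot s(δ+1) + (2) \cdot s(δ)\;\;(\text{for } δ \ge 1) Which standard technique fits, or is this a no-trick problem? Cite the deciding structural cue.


Best approach: the characteristic-root method — this is the constant-coefficient homogeneous case — the whole solution in δ reduces to a polynomial's roots.


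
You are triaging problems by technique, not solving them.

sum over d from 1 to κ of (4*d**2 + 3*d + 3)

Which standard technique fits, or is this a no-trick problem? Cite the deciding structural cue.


Verdict: no special technique — the summand is a plain polynomial in d (expanding first if it arrives factored); standard power-sum formulas evaluate it term by term.


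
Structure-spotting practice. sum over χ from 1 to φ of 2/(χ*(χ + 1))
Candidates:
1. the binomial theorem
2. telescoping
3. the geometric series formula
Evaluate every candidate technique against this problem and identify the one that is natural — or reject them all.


Verdict: telescoping — the summand 2/(χ*(χ + 1)) decomposes into fractions whose poles differ by an integer shift — the series collapses.
- the binomial theorem — there is no pair of bases whose matched powers would reassemble into a single binomial power.
- telescoping — a fit — the right tool for this form.
- the geometric series formula: consecutive terms are not related by a fixed multiplier.


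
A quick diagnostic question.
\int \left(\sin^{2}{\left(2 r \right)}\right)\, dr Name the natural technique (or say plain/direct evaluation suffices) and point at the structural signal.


Diagnosis: a trigonometric identity — even powers like \sin^{2}{\left(2 r \right)} never integrate directly; the half-angle identity lowers the degree first.


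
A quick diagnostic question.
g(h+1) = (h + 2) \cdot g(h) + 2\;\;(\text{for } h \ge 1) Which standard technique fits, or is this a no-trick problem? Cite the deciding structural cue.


Best approach: a summation factor — one step of memory with a weight h + 2 that changes as the index grows — the summation-factor construction is built for this.


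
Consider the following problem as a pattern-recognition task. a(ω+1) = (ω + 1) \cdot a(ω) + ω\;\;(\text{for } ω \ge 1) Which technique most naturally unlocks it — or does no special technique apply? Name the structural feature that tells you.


Method: a summation factor — an index-dependent multiplier ω + 1 rules out characteristic roots; a summation factor converts it to a pure difference.


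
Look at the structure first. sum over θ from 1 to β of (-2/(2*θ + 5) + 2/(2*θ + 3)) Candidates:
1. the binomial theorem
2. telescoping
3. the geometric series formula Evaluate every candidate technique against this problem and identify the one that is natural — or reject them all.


Technique: telescoping — the summand is built as 2/(2*θ + 3) minus its own successor — adjacent terms annihilate down the line.
- the binomial theorem — there is no pair of bases whose matched powers would reassemble into a single binomial power.
- telescoping: a fit — the right tool for this form.
- the geometric series formula: the ratio of consecutive terms depends on the index.


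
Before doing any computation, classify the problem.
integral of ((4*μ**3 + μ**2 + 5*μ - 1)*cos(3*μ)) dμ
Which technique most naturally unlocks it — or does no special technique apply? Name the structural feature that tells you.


Best approach: integration by parts — the integrand splits as 4*μ**3 + μ**2 + 5*μ - 1 times cos(3*μ) — repeatedly differentiating the polynomial part kills it, which is the parts ladder.


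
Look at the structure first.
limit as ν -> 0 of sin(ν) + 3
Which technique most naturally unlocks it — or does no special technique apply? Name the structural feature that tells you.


Technique: no special technique — nothing blocks direct substitution at 0: plug in and finish.


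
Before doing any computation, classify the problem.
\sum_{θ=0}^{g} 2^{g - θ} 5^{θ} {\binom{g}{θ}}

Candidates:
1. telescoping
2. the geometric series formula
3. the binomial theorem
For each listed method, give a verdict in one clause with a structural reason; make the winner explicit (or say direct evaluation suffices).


Diagnosis: the binomial theorem — the binomial coefficients weight matched powers of 5 and 2, which is exactly the expansion of a binomial power.
- telescoping: neither a shifted-difference shape nor integer-spaced poles are present.
- the geometric series formula: there is no constant term-to-term ratio.
- the binomial theorem — a fit — the right tool for this form.


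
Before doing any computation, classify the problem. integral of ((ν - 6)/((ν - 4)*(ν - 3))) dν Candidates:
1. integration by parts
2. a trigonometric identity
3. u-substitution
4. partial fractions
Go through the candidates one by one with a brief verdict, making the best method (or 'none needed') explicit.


Verdict: partial fractions — a proper rational integrand whose denominator splits into simpler factors — decompose into partial fractions first.
- integration by parts — the nonconstant-polynomial-times-standard-kernel pattern (an exp, sine, cosine, or logarithm partner) is absent.
- a trigonometric identity: there is no trigonometric structure at all — the integrand carries no sine or cosine to rewrite.
- u-substitution — no subexpression of the integrand pairs with its own derivative as a factor — individual terms may offer their own substitutions, but any change of variable covering the whole integral would have to be constructed from outside the expression.
- partial fractions — applies; the problem has the shape this method handles.


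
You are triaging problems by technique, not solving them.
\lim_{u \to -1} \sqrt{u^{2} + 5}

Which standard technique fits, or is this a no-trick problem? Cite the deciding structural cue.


Technique: no special technique — the expression is continuous at the evaluation point — substitute directly; no indeterminate form appears.


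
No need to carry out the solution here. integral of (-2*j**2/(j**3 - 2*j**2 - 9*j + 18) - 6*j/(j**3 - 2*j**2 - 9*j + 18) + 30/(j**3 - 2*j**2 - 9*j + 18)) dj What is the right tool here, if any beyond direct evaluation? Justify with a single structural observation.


Diagnosis: partial fractions — with j**3 - 2*j**2 - 9*j + 18 factorable and the degree on top strictly smaller, simple-fraction decomposition is immediate.


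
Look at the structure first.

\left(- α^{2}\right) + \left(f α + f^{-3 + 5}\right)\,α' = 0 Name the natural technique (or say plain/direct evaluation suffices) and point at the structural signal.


Technique: the homogeneous substitution — the slope's numerator and denominator have matching total degree, so it depends only on α/f and the ratio substitution collapses it. With the right rearrangement (exchanging the roles of the variables where needed), this also fits a Bernoulli template; the homogeneous substitution reads the structure directly.


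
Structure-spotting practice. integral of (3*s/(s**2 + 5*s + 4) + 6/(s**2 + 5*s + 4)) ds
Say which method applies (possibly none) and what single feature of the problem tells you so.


Best approach: partial fractions — the bottom factors while the top stays lower-degree — split into simple fractions and integrate piece by piece.


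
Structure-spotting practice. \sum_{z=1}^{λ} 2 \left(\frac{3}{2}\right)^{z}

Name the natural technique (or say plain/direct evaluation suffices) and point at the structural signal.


Verdict: the geometric series formula — each term is \frac{3}{2} times the previous one, so the geometric-series formula applies directly.


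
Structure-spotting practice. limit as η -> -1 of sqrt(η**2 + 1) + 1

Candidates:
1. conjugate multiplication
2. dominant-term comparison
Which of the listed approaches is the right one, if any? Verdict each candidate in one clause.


Technique: no special technique — the function is continuous at -1; evaluation is itself the limit, no machinery required.
- conjugate multiplication: multiplying by a conjugate would not remove any indeterminacy here.
- dominant-term comparison — leading-power comparison does not apply to this form.


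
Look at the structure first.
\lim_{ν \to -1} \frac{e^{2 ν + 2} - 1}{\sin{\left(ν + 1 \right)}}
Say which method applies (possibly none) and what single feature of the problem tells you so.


Best approach: l'Hôpital's rule (0/0) — plug in -1: top and bottom both hit zero, so differentiate each and retry. A first-order expansion at the point is an equally standard path; the rule packages it.


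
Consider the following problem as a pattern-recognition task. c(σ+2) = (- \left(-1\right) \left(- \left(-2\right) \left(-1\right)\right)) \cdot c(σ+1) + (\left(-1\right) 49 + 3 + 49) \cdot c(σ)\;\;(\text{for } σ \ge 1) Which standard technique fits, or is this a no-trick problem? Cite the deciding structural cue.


Verdict: the characteristic-root method — linear, homogeneous, constant coefficients: solutions of the form r^σ exist — find the roots of the characteristic polynomial.


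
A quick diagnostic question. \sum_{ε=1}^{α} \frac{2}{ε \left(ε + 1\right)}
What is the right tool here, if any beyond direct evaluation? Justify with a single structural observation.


Diagnosis: telescoping — after splitting \frac{2}{ε \left(ε + 1\right)} into partial fractions, the pieces are shifted copies of one function and cancel telescopically.


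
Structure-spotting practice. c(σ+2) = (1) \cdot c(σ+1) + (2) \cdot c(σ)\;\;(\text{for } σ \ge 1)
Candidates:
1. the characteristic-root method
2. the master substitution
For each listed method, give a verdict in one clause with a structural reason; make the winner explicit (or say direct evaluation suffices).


Verdict: the characteristic-root method — fixed numeric weights on consecutive terms and no forcing term added: the root method in its home territory.
- the characteristic-root method — yes, a natural case for it.
- the master substitution — this is shift-type recursion, outside the divide-and-conquer template.


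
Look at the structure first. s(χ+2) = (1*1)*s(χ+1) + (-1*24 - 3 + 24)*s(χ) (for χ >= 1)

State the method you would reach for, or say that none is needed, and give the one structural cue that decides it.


Method: the characteristic-root method — because shifting χ leaves the equation's coefficients unchanged, exponential trials reduce it to algebra.


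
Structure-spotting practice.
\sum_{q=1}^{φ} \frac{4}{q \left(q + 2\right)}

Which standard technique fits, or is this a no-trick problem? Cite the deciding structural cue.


Best approach: telescoping — the denominator's roots in \frac{4}{q \left(q + 2\right)} sit an integer apart: decomposition produces a self-cancelling chain.


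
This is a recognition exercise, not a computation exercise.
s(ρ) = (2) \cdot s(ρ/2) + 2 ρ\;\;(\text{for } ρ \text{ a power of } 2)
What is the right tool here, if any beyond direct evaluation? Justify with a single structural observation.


Technique: the master substitution — the argument contracts 2-fold per step: reindex ρ exponentially and solve the linear recurrence in the new index.


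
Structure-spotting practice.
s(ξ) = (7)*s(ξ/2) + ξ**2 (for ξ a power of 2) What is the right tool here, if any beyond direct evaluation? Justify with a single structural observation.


Diagnosis: the master substitution — treat m = log base 2 of ξ as the new clock: one recursion step advances m by one while ξ scales by 2.


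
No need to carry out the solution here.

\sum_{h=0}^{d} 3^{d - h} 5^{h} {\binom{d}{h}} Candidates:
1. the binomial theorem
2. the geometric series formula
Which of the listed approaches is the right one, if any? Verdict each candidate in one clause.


Diagnosis: the binomial theorem — the summand is term h of a binomial expansion in 5 and 3; the whole sum is a single power.
- the binomial theorem — a fit — the right tool for this form.
- the geometric series formula: the term-to-term ratio changes with the index, so the geometric formula cannot close it.


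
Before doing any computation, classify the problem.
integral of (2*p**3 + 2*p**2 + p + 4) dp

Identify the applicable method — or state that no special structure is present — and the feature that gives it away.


Verdict: no special technique — the integrand is a sum of constant multiples of powers of p — integrate term by term.


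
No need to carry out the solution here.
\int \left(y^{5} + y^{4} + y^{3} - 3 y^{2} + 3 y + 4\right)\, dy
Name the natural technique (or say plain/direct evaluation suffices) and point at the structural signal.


Method: no special technique — a term-by-term power-rule job in y; no substitution or rearrangement earns its keep here.


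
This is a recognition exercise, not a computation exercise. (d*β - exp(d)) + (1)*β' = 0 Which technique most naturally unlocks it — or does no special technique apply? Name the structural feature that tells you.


Technique: a linear integrating factor — β appears only to the first power with coefficient d — the classic integrating-factor setup.


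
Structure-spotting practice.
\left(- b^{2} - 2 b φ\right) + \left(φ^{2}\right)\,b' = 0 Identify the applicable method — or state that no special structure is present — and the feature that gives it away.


Method: the homogeneous substitution — solved for the derivative, the right side is unchanged under scaling φ and b together — it depends only on the ratio b/φ, so substitute a single ratio variable. A Bernoulli substitution is a fair alternative on this equation directly; the homogeneous reading takes it as given.


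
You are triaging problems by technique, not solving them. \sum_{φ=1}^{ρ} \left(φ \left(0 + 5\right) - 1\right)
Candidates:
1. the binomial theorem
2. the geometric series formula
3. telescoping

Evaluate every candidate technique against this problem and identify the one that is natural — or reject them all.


Diagnosis: no special technique — no cancellation, no constant ratio, no binomial weights — just polynomial terms summed directly.
- the binomial theorem: no binomial coefficients pair with matched powers.
- the geometric series formula: the ratio of consecutive terms depends on the index.
- telescoping — the summand is not presented as a shifted difference — a telescoping rewrite may exist, but the displayed structure does not offer one.


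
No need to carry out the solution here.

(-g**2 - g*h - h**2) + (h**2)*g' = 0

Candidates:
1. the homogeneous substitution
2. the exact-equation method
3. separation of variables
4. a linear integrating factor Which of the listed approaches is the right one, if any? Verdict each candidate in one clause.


Best approach: the homogeneous substitution — the slope is degree-zero homogeneous: the ratio substitution v = g/h collapses it.
- the homogeneous substitution: yes, a natural case for it.
- the exact-equation method — the mixed-partials test fails on this split — it is not an exact differential as presented.
- separation of variables — no division isolates the independent variable from the unknown.
- a linear integrating factor: the unknown enters nonlinearly (through a power, a denominator, or a transcendental function), which the linear integrating-factor recipe cannot absorb as-is — any repair would come from a preliminary substitution, not the factor.


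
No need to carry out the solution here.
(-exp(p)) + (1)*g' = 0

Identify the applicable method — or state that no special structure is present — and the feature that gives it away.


Verdict: no special technique — solved for the derivative, no g appears — this is antidifferentiation in p wearing ODE clothing.


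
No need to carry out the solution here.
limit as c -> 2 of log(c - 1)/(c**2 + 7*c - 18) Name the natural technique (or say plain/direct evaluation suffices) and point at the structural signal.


Method: l'Hôpital's rule (0/0) — plug in 2: top and bottom both hit zero, so differentiate each and retry. One could equally expand both pieces locally and compare leading terms; the rule does that in one stroke.


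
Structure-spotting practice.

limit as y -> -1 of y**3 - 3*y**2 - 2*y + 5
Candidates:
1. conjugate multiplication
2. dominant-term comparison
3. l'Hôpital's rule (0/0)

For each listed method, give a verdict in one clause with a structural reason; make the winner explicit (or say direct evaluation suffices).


Diagnosis: no special technique — no vanishing denominator and no indeterminate clash at the point — evaluation is immediate.
- conjugate multiplication: rationalization has no target — no divergent radical difference appears.
- dominant-term comparison: this limit is not decided by comparing leading-term growth at infinity.
- l'Hôpital's rule (0/0): evaluation at the point is determinate, so the rule has nothing to repair.


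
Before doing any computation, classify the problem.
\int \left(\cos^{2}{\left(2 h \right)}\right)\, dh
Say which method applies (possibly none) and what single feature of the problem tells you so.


Method: a trigonometric identity — \cos^{2}{\left(2 h \right)} calls for power reduction: rewrite via double angles before any antiderivative is attempted.


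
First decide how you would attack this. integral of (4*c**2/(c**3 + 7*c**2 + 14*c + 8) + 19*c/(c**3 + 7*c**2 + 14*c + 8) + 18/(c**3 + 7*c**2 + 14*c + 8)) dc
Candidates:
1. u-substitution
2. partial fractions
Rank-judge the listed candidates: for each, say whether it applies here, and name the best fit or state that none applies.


Technique: partial fractions — the bottom, c**3 + 7*c**2 + 14*c + 8, comes apart into simple factors, and a proper rational function over split factors decomposes.
- u-substitution — no subexpression of the integrand pairs with its own derivative as a factor — individual terms may offer their own substitutions, but any change of variable covering the whole integral would have to be constructed from outside the expression.
- partial fractions — applies; the problem has the shape this method handles.


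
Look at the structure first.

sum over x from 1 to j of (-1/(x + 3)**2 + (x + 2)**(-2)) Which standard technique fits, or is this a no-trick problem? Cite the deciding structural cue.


Best approach: telescoping — each term adds (x + 2)**(-2) and subtracts the same expression advanced one index; that subtracted piece cancels against the next term's added copy — only the boundary terms survive.


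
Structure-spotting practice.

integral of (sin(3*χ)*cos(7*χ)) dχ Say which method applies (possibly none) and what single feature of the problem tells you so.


Method: a trigonometric identity — two sinusoids at different rates multiply in sin(3*χ)*cos(7*χ); the product-to-sum identity uncouples them.


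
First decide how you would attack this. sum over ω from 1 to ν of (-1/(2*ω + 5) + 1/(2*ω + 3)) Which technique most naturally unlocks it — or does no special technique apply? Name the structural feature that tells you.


Verdict: telescoping — write out three consecutive terms and watch the interior cancel: the advanced copy one term subtracts reappears as the very next term's leading piece, pair after pair.


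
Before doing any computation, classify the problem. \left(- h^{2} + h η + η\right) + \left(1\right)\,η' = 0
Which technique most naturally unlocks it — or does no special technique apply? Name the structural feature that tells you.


Best approach: a linear integrating factor — the unknown enters only to the first power against a nonzero forcing term — the integrating-factor template applies directly.


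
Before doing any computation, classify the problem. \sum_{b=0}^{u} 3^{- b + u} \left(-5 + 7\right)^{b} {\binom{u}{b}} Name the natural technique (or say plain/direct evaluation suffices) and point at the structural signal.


Method: the binomial theorem — binomial coefficients against complementary powers of (-5 + 7) and 3: recognize the binomial expansion and resum.


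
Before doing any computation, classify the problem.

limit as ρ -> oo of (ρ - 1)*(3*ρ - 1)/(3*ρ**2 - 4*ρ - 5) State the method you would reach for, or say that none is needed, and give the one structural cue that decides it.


Technique: dominant-term comparison — growth-rate triage: the leading powers of ρ decide the limit, everything else is noise. As a single quotient, the ∞/∞ shape would yield to repeated differentiation as well — the growth comparison gets there in one look.


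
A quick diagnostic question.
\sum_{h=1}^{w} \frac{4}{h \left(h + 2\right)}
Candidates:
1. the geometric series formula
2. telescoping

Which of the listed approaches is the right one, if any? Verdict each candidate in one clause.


Method: telescoping — rewrite \frac{4}{h \left(h + 2\right)} as simple fractions and successive terms eat each other — only the edges survive.
- the geometric series formula: no single multiplier carries one term to the next throughout the sum.
- telescoping — applies; the problem has the shape this method handles.


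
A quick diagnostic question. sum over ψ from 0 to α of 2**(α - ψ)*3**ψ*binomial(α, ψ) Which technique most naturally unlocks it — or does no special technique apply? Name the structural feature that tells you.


Verdict: the binomial theorem — binomial(α, ψ) weighting matched powers of 3 and 2 is the expanded form of (3 + 2)^α — fold it back up.


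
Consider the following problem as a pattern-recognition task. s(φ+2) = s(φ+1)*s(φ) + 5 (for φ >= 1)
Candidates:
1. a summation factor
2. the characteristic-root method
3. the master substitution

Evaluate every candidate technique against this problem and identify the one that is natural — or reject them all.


Diagnosis: no special technique — this one you iterate or analyze qualitatively: the nonlinearity defeats linear solution methods.
- a summation factor: no summation factor applies — the rule is not linear in the sequence values.
- the characteristic-root method — the recursion is nonlinear in the sequence values, so no linear-modes ansatz applies.
- the master substitution: this is shift-type recursion, outside the divide-and-conquer template.


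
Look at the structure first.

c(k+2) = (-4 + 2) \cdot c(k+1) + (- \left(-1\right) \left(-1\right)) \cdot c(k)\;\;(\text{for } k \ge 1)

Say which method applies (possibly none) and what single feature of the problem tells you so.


Method: the characteristic-root method — shift-invariance with fixed coefficients calls for exponential trials; the characteristic polynomial finds every r^k.


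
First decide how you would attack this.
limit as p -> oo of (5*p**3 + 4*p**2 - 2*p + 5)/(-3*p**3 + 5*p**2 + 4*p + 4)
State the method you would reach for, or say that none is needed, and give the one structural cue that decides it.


Best approach: dominant-term comparison — divide by the highest power of p present: lower-order terms vanish and the dominant ratio remains. Viewed as a single quotient this is an ∞/∞ form — an at-infinity application of l'Hôpital's rule would also resolve it; comparing leading growth reads the answer without differentiating.


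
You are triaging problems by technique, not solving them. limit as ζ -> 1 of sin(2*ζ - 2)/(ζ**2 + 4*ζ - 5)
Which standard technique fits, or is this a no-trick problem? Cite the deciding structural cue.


Method: l'Hôpital's rule (0/0) — both numerator and denominator vanish at 1: the genuine 0/0 indeterminate that l'Hôpital exists for. Known elementary limits would finish this too — the rule just bypasses the case analysis.


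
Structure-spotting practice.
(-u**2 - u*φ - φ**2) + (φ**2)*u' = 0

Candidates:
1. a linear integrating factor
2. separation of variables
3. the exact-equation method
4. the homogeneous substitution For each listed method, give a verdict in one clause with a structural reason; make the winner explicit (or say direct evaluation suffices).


Method: the homogeneous substitution — the slope's numerator and denominator have matching total degree, so it depends only on u/φ and the ratio substitution collapses it.
- a linear integrating factor — the unknown enters nonlinearly (through a power, a denominator, or a transcendental function), which the linear integrating-factor recipe cannot absorb as-is — any repair would come from a preliminary substitution, not the factor.
- separation of variables — no algebra isolates the independent variable on one side and the unknown on the other.
- the exact-equation method: the mixed-partials test fails on this split — it is not an exact differential as presented.
- the homogeneous substitution — yes, a natural case for it.


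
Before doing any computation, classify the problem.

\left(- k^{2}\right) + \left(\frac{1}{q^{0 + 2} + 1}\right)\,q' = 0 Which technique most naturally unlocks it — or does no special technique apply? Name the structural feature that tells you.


Technique: separation of variables — one side of the product carries the independent variable, the other the unknown — the textbook separation shape. The cross-partial test also passes here (vacuously, each side single-variable); the potential-function route would work, separation is simply more immediate.


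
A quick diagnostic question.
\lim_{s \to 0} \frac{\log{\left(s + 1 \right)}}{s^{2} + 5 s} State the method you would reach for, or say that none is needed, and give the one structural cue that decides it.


Verdict: l'Hôpital's rule (0/0) — numerator and denominator both vanish at 0 — a genuine 0/0 form, which is exactly when l'Hôpital applies. Expanding numerator and denominator to first order gives the same value — the rule automates exactly that.


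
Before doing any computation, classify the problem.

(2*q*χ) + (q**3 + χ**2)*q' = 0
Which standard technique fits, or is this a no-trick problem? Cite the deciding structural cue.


Diagnosis: the exact-equation method — 2*q*χ and q**3 + χ**2 pass the exactness check on the nose, so no integrating factor in χ or q is needed at all.


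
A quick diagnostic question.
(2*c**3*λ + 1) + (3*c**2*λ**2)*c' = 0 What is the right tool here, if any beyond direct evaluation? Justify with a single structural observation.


Verdict: the exact-equation method — equality of cross partials is the green light — assemble the potential function term by term.
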